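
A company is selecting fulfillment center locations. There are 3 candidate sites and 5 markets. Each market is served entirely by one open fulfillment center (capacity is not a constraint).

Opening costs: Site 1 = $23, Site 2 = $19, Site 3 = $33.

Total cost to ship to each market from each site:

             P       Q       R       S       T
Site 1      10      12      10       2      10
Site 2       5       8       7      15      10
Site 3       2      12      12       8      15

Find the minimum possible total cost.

For any fixed open set, each market goes to its cheapest open site; total = fixed + service.
{Site 2}: P→Site 2 5, Q→Site 2 8, R→Site 2 7, S→Site 2 15, T→Site 2 10. Service 45; fixed 19; total 64.
{Site 1}: P→Site 1 10, Q→Site 1 12, R→Site 1 10, S→Site 1 2, T→Site 1 10. Service 44; fixed 23; total 67.
{Site 1, Site 2}: service 32 + fixed 42 = 74
{Site 1, Site 2, Site 3}: P→Site 3 2, Q→Site 2 8, R→Site 2 7, S→Site 1 2, T→Site 1 10. Service 29; fixed 75; total 104.
No other subset beats 64.

Minimum total cost: 64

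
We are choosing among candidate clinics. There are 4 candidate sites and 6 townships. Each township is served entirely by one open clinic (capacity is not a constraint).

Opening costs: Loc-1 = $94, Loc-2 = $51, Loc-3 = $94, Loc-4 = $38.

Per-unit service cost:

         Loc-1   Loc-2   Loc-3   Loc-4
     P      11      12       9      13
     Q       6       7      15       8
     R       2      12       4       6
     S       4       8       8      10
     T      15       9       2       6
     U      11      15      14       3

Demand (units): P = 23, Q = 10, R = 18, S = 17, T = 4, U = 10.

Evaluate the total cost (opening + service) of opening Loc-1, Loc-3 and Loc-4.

Total cost: 635

Each township is assigned to its cheapest site among the open ones.
{Loc-1, Loc-3, Loc-4}: P→Loc-3 9·23=207, Q→Loc-1 6·10=60, R→Loc-1 2·18=36, S→Loc-1 4·17=68, T→Loc-3 2·4=8, U→Loc-4 3·10=30. Service 409; fixed 226; total 635.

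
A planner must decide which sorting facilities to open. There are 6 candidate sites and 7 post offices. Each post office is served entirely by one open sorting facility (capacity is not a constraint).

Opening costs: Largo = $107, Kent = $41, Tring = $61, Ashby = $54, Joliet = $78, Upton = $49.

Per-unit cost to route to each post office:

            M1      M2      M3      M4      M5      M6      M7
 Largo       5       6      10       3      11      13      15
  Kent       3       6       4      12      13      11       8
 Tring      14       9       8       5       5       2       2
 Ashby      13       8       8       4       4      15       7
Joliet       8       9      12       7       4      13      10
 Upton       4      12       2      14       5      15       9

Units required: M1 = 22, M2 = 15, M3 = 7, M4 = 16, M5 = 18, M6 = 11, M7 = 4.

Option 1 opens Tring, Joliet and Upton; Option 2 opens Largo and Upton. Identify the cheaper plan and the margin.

Option 1: {Tring, Joliet, Upton}: M1→Upton 4·22=88, M2→Tring 9·15=135, M3→Upton 2·7=14, M4→Tring 5·16=80, M5→Joliet 4·18=72, M6→Tring 2·11=22, M7→Tring 2·4=8. Service 419; fixed 188; total 607.
Option 2: {Largo, Upton}: M1→Upton 4·22=88, M2→Largo 6·15=90, M3→Upton 2·7=14, M4→Largo 3·16=48, M5→Upton 5·18=90, M6→Largo 13·11=143, M7→Upton 9·4=36. Service 509; fixed 156; total 665.
Difference: |607 − 665| = 58.

Option 1 is cheaper by 58.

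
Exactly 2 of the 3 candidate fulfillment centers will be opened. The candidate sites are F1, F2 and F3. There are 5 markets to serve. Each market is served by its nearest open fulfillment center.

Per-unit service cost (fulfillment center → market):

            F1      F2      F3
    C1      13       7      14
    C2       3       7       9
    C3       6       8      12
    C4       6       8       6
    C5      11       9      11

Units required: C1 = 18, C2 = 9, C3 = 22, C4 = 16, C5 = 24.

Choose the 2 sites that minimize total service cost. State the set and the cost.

With exactly 2 open, each market uses its cheapest among the chosen.
{F1, F2}: C1→F2 7·18=126, C2→F1 3·9=27, C3→F1 6·22=132, C4→F1 6·16=96, C5→F2 9·24=216. Service cost 597.
{F2, F3}: service cost 677
{F1, F3}: service cost 753
Among all 3 size-2 choices, {F1, F2} is lowest.

Choose F1 and F2; total service cost 597.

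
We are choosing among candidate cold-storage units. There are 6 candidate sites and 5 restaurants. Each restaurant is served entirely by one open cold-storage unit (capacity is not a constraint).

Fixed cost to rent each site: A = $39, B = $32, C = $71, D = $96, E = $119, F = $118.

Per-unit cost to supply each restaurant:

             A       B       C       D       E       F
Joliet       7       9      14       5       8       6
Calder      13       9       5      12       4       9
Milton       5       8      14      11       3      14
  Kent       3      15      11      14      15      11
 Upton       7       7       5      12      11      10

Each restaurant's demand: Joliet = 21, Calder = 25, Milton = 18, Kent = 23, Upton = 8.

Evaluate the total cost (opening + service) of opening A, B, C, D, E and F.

Each restaurant is assigned to its cheapest site among the open ones.
{A, B, C, D, E, F}: Joliet→D 5·21=105, Calder→E 4·25=100, Milton→E 3·18=54, Kent→A 3·23=69, Upton→C 5·8=40. Service 368; fixed 475; total 843.

Total cost: 843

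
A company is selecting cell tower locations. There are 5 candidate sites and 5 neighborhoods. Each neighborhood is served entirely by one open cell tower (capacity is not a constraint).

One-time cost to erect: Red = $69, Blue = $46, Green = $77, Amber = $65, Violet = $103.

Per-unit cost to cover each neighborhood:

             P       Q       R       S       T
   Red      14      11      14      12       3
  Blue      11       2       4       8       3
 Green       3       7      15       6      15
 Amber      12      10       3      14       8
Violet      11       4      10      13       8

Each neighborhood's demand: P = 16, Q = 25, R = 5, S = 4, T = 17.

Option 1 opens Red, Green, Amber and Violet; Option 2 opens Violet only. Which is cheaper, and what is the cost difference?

Option 1 is cheaper by 65.

Option 1: {Red, Green, Amber, Violet}: P→Green 3·16=48, Q→Violet 4·25=100, R→Amber 3·5=15, S→Green 6·4=24, T→Red 3·17=51. Service 238; fixed 314; total 552.
Option 2: {Violet}: P→Violet 11·16=176, Q→Violet 4·25=100, R→Violet 10·5=50, S→Violet 13·4=52, T→Violet 8·17=136. Service 514; fixed 103; total 617.
Difference: |552 − 617| = 65.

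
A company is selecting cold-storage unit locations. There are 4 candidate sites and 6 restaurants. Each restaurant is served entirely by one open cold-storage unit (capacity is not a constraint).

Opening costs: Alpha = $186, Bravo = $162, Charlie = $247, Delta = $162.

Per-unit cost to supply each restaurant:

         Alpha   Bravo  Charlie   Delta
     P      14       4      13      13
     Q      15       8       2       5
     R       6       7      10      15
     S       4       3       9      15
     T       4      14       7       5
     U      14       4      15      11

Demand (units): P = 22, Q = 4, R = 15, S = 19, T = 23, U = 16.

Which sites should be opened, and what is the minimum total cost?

For any fixed open set, each restaurant goes to its cheapest open site; total = fixed + service.
{Alpha, Bravo}: P→Bravo 4·22=88, Q→Bravo 8·4=32, R→Alpha 6·15=90, S→Bravo 3·19=57, T→Alpha 4·23=92, U→Bravo 4·16=64. Service 423; fixed 348; total 771.
{Bravo, Delta}: P→Bravo 4·22=88, Q→Delta 5·4=20, R→Bravo 7·15=105, S→Bravo 3·19=57, T→Delta 5·23=115, U→Bravo 4·16=64. Service 449; fixed 324; total 773.
{Bravo}: P→Bravo 4·22=88, Q→Bravo 8·4=32, R→Bravo 7·15=105, S→Bravo 3·19=57, T→Bravo 14·23=322, U→Bravo 4·16=64. Service 668; fixed 162; total 830.
{Alpha, Bravo, Charlie, Delta}: service 399 + fixed 757 = 1156
No other subset beats 771.

Open Alpha and Bravo; minimum total cost 771.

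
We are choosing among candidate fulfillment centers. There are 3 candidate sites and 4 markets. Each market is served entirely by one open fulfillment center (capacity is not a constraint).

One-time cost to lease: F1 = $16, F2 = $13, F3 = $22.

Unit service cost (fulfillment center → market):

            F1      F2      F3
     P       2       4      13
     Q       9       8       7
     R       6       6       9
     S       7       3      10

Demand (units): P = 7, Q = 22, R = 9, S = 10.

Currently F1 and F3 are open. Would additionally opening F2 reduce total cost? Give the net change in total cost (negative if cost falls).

Current service cost with {F1, F3}: 292.
Adding F2: each market re-picks its cheapest; new service cost 252, saving 40.
Extra fixed cost: 13. Net change = 13 − 40 = -27.
(Totals: 330 → 303.)

Yes — net change −27 (cost falls by 27).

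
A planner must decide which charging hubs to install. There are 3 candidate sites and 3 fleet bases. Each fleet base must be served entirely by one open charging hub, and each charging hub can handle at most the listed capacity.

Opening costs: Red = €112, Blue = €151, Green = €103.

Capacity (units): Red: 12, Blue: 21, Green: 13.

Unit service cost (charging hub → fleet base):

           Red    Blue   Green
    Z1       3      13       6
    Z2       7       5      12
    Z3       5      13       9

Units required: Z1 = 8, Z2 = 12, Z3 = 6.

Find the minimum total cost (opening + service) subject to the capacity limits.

Minimum total cost: 425

Open {Red, Blue}: Z1→Red 3·8=24, Z2→Blue 5·12=60, Z3→Blue 13·6=78.
Loads: Red carries 8/12, Blue carries 18/21. Service 162; fixed 263; total 425.
Next best feasible plan costs 440.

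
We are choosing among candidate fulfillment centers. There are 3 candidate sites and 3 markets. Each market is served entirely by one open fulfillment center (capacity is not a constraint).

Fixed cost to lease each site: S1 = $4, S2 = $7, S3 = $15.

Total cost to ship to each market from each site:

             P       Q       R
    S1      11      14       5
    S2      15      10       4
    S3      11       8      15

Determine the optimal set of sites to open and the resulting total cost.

For any fixed open set, each market goes to its cheapest open site; total = fixed + service.
{S1}: P→S1 11, Q→S1 14, R→S1 5. Service 30; fixed 4; total 34.
{S1, S2}: P→S1 11, Q→S2 10, R→S2 4. Service 25; fixed 11; total 36.
{S2}: P→S2 15, Q→S2 10, R→S2 4. Service 29; fixed 7; total 36.
{S1, S2, S3}: service 23 + fixed 26 = 49
No other subset beats 34.

Open S1 only; minimum total cost 34.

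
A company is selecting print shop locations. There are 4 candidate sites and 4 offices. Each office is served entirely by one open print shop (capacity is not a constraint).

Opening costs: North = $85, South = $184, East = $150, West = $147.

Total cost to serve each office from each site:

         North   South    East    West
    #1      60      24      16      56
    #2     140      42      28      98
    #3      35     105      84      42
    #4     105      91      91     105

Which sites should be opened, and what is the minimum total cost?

For any fixed open set, each office goes to its cheapest open site; total = fixed + service.
{East}: #1→East 16, #2→East 28, #3→East 84, #4→East 91. Service 219; fixed 150; total 369.
{North, East}: service 170 + fixed 235 = 405
{North}: service 340 + fixed 85 = 425
{North, South, East, West}: service 170 + fixed 566 = 736
No other subset beats 369.

Open East only; minimum total cost 369.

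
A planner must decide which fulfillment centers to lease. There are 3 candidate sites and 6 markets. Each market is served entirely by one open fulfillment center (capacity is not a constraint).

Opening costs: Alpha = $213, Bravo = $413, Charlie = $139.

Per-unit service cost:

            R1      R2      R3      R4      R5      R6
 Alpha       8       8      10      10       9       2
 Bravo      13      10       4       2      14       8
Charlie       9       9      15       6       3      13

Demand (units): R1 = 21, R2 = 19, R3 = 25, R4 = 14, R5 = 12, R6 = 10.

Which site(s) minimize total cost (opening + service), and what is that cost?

Open Alpha only; minimum total cost 1051.

For any fixed open set, each market goes to its cheapest open site; total = fixed + service.
{Alpha}: R1→Alpha 8·21=168, R2→Alpha 8·19=152, R3→Alpha 10·25=250, R4→Alpha 10·14=140, R5→Alpha 9·12=108, R6→Alpha 2·10=20. Service 838; fixed 213; total 1051.
{Alpha, Charlie}: service 710 + fixed 352 = 1062
{Charlie}: R1→Charlie 9·21=189, R2→Charlie 9·19=171, R3→Charlie 15·25=375, R4→Charlie 6·14=84, R5→Charlie 3·12=36, R6→Charlie 13·10=130. Service 985; fixed 139; total 1124.
{Alpha, Bravo, Charlie}: service 504 + fixed 765 = 1269
(All 7 nonempty subsets were checked; Alpha only is lowest.)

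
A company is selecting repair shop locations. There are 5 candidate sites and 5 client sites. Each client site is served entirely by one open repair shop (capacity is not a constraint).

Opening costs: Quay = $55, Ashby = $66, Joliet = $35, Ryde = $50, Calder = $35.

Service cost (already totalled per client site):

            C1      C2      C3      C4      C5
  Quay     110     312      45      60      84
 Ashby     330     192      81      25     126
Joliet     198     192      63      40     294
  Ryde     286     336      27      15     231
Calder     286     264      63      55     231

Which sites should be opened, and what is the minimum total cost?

Open Quay and Joliet; minimum total cost 561.

For any fixed open set, each client site goes to its cheapest open site; total = fixed + service.
{Quay, Joliet}: C1→Quay 110, C2→Joliet 192, C3→Quay 45, C4→Joliet 40, C5→Quay 84. Service 471; fixed 90; total 561.
{Quay, Joliet, Ryde}: C1→Quay 110, C2→Joliet 192, C3→Ryde 27, C4→Ryde 15, C5→Quay 84. Service 428; fixed 140; total 568.
{Quay, Ashby}: C1→Quay 110, C2→Ashby 192, C3→Quay 45, C4→Ashby 25, C5→Quay 84. Service 456; fixed 121; total 577.
{Quay, Ashby, Joliet, Ryde, Calder}: C1→Quay 110, C2→Ashby 192, C3→Ryde 27, C4→Ryde 15, C5→Quay 84. Service 428; fixed 241; total 669.
No other subset beats 561.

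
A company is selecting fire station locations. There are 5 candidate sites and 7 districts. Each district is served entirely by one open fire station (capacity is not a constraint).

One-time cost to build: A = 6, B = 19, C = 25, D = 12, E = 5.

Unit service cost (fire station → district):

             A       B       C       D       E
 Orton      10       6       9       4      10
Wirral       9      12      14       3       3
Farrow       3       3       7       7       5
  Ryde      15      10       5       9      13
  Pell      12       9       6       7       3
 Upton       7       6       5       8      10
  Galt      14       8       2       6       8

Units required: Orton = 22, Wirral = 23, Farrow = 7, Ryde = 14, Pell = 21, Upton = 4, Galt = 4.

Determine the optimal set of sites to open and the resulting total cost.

For any fixed open set, each district goes to its cheapest open site; total = fixed + service.
{A, C, D, E}: Orton→D 4·22=88, Wirral→D 3·23=69, Farrow→A 3·7=21, Ryde→C 5·14=70, Pell→E 3·21=63, Upton→C 5·4=20, Galt→C 2·4=8. Service 339; fixed 48; total 387.
{C, D, E}: Orton→D 4·22=88, Wirral→D 3·23=69, Farrow→E 5·7=35, Ryde→C 5·14=70, Pell→E 3·21=63, Upton→C 5·4=20, Galt→C 2·4=8. Service 353; fixed 42; total 395.
{B, C, D, E}: service 339 + fixed 61 = 400
{A, B, C, D, E}: service 339 + fixed 67 = 406
No other subset beats 387.

Open A, C, D and E; minimum total cost 387.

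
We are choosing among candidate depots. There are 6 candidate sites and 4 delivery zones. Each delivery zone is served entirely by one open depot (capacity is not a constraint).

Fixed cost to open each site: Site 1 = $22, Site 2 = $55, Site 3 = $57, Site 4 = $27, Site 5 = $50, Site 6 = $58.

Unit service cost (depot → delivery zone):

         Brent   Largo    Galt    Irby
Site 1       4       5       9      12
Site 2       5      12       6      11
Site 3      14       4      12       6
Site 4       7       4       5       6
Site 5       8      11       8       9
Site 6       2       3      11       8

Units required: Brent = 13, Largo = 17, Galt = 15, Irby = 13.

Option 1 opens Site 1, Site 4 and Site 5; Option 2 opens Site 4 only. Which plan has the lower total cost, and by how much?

Option 1: {Site 1, Site 4, Site 5}: Brent→Site 1 4·13=52, Largo→Site 4 4·17=68, Galt→Site 4 5·15=75, Irby→Site 4 6·13=78. Service 273; fixed 99; total 372.
Option 2: {Site 4}: Brent→Site 4 7·13=91, Largo→Site 4 4·17=68, Galt→Site 4 5·15=75, Irby→Site 4 6·13=78. Service 312; fixed 27; total 339.
Difference: |372 − 339| = 33.

Option 2 is cheaper by 33.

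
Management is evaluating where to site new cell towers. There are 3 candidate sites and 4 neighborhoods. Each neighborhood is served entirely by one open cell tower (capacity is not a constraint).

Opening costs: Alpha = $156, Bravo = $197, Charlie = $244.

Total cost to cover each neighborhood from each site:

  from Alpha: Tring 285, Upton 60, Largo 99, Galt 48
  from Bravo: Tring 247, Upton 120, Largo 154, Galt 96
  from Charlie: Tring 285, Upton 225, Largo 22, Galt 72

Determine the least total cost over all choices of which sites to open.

For any fixed open set, each neighborhood goes to its cheapest open site; total = fixed + service.
{Alpha}: Tring→Alpha 285, Upton→Alpha 60, Largo→Alpha 99, Galt→Alpha 48. Service 492; fixed 156; total 648.
{Alpha, Bravo}: service 454 + fixed 353 = 807
{Bravo}: service 617 + fixed 197 = 814
{Alpha, Bravo, Charlie}: service 377 + fixed 597 = 974
No other subset beats 648.

Minimum total cost: 648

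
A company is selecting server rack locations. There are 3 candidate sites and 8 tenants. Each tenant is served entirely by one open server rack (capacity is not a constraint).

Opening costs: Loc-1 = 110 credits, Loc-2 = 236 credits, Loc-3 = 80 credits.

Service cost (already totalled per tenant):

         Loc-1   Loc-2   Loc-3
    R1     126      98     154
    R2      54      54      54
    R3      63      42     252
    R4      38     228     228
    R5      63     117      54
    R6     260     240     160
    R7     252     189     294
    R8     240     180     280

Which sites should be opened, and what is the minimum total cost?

Open Loc-1 and Loc-3; minimum total cost 1177.

For any fixed open set, each tenant goes to its cheapest open site; total = fixed + service.
{Loc-1, Loc-3}: R1→Loc-1 126, R2→Loc-1 54, R3→Loc-1 63, R4→Loc-1 38, R5→Loc-3 54, R6→Loc-3 160, R7→Loc-1 252, R8→Loc-1 240. Service 987; fixed 190; total 1177.
{Loc-1}: R1→Loc-1 126, R2→Loc-1 54, R3→Loc-1 63, R4→Loc-1 38, R5→Loc-1 63, R6→Loc-1 260, R7→Loc-1 252, R8→Loc-1 240. Service 1096; fixed 110; total 1206.
{Loc-1, Loc-2, Loc-3}: R1→Loc-2 98, R2→Loc-1 54, R3→Loc-2 42, R4→Loc-1 38, R5→Loc-3 54, R6→Loc-3 160, R7→Loc-2 189, R8→Loc-2 180. Service 815; fixed 426; total 1241.
{Loc-3}: R1→Loc-3 154, R2→Loc-3 54, R3→Loc-3 252, R4→Loc-3 228, R5→Loc-3 54, R6→Loc-3 160, R7→Loc-3 294, R8→Loc-3 280. Service 1476; fixed 80; total 1556.
(All 7 nonempty subsets were checked; Loc-1 and Loc-3 is lowest.)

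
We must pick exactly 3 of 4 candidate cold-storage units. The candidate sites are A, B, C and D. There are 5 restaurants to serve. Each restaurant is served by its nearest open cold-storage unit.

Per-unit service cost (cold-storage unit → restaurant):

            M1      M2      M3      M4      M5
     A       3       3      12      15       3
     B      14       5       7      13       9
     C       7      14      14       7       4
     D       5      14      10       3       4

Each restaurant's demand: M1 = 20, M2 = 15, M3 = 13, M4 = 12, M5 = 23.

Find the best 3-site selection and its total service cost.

Choose A, B and D; total service cost 301.

With exactly 3 open, each restaurant uses its cheapest among the chosen.
{A, B, D}: M1→A 3·20=60, M2→A 3·15=45, M3→B 7·13=91, M4→D 3·12=36, M5→A 3·23=69. Service cost 301.
{A, C, D}: service cost 340
{A, B, C}: service cost 349
Among all 4 size-3 choices, {A, B, D} is lowest.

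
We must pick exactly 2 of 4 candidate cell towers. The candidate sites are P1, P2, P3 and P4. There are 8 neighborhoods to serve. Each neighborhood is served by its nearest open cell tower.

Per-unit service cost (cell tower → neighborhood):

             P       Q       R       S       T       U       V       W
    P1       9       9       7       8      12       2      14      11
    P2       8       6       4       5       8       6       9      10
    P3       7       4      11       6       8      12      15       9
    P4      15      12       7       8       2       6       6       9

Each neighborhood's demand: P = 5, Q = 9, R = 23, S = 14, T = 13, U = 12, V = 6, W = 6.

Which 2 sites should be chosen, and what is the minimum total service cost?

With exactly 2 open, each neighborhood uses its cheapest among the chosen.
{P2, P4}: P→P2 8·5=40, Q→P2 6·9=54, R→P2 4·23=92, S→P2 5·14=70, T→P4 2·13=26, U→P2 6·12=72, V→P4 6·6=36, W→P4 9·6=54. Service cost 444.
{P1, P2}: service cost 498
{P3, P4}: service cost 504
Among all 6 size-2 choices, {P2, P4} is lowest.

Choose P2 and P4; total service cost 444.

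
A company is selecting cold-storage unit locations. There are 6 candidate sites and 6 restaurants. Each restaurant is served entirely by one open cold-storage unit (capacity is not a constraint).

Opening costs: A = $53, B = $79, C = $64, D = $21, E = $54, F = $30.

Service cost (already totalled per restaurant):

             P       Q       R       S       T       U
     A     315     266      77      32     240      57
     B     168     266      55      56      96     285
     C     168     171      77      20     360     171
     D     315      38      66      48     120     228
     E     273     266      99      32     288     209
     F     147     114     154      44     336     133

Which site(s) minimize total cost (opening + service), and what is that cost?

Open A, D and F; minimum total cost 564.

For any fixed open set, each restaurant goes to its cheapest open site; total = fixed + service.
{A, D, F}: P→F 147, Q→D 38, R→D 66, S→A 32, T→D 120, U→A 57. Service 460; fixed 104; total 564.
{A, B, D}: service 446 + fixed 153 = 599
{D, F}: service 548 + fixed 51 = 599
{A, B, C, D, E, F}: P→F 147, Q→D 38, R→B 55, S→C 20, T→B 96, U→A 57. Service 413; fixed 301; total 714.
No other subset beats 564.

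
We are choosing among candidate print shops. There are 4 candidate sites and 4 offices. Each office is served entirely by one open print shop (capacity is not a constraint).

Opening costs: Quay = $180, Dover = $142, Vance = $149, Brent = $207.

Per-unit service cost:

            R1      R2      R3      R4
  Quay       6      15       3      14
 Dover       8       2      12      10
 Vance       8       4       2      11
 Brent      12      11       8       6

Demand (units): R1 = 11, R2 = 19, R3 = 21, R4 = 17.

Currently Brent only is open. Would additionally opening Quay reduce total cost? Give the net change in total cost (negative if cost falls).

Current service cost with {Brent}: 611.
Adding Quay: each office re-picks its cheapest; new service cost 440, saving 171.
Extra fixed cost: 180. Net change = 180 − 171 = 9.
(Totals: 818 → 827.)

No — net change +9 (cost rises by 9).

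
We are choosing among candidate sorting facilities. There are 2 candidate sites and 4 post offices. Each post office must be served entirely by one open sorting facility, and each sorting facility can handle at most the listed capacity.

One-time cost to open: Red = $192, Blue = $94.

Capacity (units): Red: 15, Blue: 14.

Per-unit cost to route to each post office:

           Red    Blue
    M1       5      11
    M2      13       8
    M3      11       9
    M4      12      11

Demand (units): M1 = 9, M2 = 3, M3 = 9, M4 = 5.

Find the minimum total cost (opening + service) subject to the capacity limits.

Minimum total cost: 496

Open {Red, Blue}: M1→Red 5·9=45, M2→Blue 8·3=24, M3→Blue 9·9=81, M4→Red 12·5=60.
Loads: Red carries 14/15, Blue carries 12/14. Service 210; fixed 286; total 496.
Next best feasible plan costs 506.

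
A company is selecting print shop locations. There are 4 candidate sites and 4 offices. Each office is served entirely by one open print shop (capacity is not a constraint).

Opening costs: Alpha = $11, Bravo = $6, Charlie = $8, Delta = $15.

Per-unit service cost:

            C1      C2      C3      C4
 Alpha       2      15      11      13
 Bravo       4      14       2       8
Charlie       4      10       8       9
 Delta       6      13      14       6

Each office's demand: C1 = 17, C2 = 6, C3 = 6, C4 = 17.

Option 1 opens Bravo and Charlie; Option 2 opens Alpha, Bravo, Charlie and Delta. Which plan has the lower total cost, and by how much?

Option 1: {Bravo, Charlie}: C1→Bravo 4·17=68, C2→Charlie 10·6=60, C3→Bravo 2·6=12, C4→Bravo 8·17=136. Service 276; fixed 14; total 290.
Option 2: {Alpha, Bravo, Charlie, Delta}: C1→Alpha 2·17=34, C2→Charlie 10·6=60, C3→Bravo 2·6=12, C4→Delta 6·17=102. Service 208; fixed 40; total 248.
Difference: |290 − 248| = 42.

Option 2 is cheaper by 42.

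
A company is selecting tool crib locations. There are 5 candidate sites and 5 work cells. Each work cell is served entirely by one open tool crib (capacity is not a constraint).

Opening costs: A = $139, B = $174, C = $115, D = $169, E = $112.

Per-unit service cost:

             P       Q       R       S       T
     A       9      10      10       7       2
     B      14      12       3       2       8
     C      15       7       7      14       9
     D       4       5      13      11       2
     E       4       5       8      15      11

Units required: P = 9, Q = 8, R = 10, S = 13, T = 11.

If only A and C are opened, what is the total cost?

Each work cell is assigned to its cheapest site among the open ones.
{A, C}: P→A 9·9=81, Q→C 7·8=56, R→C 7·10=70, S→A 7·13=91, T→A 2·11=22. Service 320; fixed 254; total 574.

Total cost: 574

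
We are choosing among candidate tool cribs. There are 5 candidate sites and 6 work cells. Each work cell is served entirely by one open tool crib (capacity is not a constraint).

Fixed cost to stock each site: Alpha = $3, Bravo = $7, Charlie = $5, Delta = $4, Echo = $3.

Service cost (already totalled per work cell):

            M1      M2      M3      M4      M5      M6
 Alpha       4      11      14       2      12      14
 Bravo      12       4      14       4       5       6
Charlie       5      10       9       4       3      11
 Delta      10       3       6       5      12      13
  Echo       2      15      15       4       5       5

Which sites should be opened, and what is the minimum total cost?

For any fixed open set, each work cell goes to its cheapest open site; total = fixed + service.
{Delta, Echo}: M1→Echo 2, M2→Delta 3, M3→Delta 6, M4→Echo 4, M5→Echo 5, M6→Echo 5. Service 25; fixed 7; total 32.
{Alpha, Delta, Echo}: M1→Echo 2, M2→Delta 3, M3→Delta 6, M4→Alpha 2, M5→Echo 5, M6→Echo 5. Service 23; fixed 10; total 33.
{Charlie, Delta, Echo}: service 23 + fixed 12 = 35
{Alpha, Bravo, Charlie, Delta, Echo}: service 21 + fixed 22 = 43
No other subset beats 32.

Open Delta and Echo; minimum total cost 32.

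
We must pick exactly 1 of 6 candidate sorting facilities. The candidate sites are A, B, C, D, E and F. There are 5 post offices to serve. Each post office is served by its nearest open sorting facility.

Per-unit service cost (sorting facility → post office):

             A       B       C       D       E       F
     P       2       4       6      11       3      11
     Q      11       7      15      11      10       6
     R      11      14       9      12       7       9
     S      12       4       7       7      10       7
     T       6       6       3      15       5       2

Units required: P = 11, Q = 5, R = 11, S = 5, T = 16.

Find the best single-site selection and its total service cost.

With exactly 1 open, each post office uses its cheapest among the chosen.
{E}: P→E 3·11=33, Q→E 10·5=50, R→E 7·11=77, S→E 10·5=50, T→E 5·16=80. Service cost 290.
{F}: service cost 317
{C}: service cost 323
Among all 6 size-1 choices, {E} is lowest.

Choose E only; total service cost 290.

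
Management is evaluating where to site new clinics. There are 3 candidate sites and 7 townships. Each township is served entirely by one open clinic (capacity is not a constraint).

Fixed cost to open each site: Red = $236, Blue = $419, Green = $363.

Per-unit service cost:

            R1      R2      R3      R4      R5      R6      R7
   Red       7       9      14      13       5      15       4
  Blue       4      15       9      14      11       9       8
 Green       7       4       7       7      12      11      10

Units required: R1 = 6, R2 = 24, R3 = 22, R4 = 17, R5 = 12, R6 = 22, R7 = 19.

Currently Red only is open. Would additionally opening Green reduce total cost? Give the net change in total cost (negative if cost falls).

Yes — net change −101 (cost falls by 101).

Current service cost with {Red}: 1253.
Adding Green: each township re-picks its cheapest; new service cost 789, saving 464.
Extra fixed cost: 363. Net change = 363 − 464 = -101.
(Totals: 1489 → 1388.)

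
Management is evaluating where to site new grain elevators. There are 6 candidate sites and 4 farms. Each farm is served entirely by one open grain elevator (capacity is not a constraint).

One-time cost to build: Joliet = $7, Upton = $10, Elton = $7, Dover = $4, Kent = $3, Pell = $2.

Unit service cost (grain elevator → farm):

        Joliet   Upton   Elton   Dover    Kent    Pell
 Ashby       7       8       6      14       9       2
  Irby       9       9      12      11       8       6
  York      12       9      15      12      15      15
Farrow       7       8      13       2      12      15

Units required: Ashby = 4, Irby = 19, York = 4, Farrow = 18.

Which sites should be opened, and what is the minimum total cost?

Open Upton, Dover and Pell; minimum total cost 210.

For any fixed open set, each farm goes to its cheapest open site; total = fixed + service.
{Upton, Dover, Pell}: Ashby→Pell 2·4=8, Irby→Pell 6·19=114, York→Upton 9·4=36, Farrow→Dover 2·18=36. Service 194; fixed 16; total 210.
{Dover, Pell}: service 206 + fixed 6 = 212
{Upton, Dover, Kent, Pell}: service 194 + fixed 19 = 213
{Joliet, Upton, Elton, Dover, Kent, Pell}: service 194 + fixed 33 = 227
No other subset beats 210.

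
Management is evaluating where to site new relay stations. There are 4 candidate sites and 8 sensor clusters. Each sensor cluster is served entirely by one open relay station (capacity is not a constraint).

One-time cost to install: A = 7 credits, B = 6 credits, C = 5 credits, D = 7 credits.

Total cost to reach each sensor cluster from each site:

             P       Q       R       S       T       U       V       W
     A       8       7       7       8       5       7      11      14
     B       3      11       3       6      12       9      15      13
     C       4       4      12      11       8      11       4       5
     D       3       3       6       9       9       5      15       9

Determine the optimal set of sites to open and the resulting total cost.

For any fixed open set, each sensor cluster goes to its cheapest open site; total = fixed + service.
{B, C}: P→B 3, Q→C 4, R→B 3, S→B 6, T→C 8, U→B 9, V→C 4, W→C 5. Service 42; fixed 11; total 53.
{A, B, C}: P→B 3, Q→C 4, R→B 3, S→B 6, T→A 5, U→A 7, V→C 4, W→C 5. Service 37; fixed 18; total 55.
{B, C, D}: P→B 3, Q→D 3, R→B 3, S→B 6, T→C 8, U→D 5, V→C 4, W→C 5. Service 37; fixed 18; total 55.
{A, B, C, D}: P→B 3, Q→D 3, R→B 3, S→B 6, T→A 5, U→D 5, V→C 4, W→C 5. Service 34; fixed 25; total 59.
No other subset beats 53.

Open B and C; minimum total cost 53.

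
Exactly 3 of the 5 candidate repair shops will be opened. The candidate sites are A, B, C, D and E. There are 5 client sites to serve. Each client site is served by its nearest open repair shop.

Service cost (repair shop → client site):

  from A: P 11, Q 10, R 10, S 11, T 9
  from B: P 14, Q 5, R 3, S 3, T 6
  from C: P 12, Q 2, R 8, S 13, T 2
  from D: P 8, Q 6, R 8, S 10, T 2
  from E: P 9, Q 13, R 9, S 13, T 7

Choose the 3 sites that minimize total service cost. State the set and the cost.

Choose B, C and D; total service cost 18.

With exactly 3 open, each client site uses its cheapest among the chosen.
{B, C, D}: P→D 8, Q→C 2, R→B 3, S→B 3, T→C 2. Service cost 18.
{B, C, E}: service cost 19
{A, B, C}: service cost 21
Among all 10 size-3 choices, {B, C, D} is lowest.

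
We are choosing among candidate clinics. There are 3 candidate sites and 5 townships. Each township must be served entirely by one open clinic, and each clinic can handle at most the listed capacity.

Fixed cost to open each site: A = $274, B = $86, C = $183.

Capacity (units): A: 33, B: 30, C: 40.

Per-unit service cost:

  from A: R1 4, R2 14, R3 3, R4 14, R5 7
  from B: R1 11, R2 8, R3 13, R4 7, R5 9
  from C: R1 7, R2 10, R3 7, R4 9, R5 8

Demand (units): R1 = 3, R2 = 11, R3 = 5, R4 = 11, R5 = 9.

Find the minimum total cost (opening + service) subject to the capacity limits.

Minimum total cost: 520

Open {C}: R1→C 7·3=21, R2→C 10·11=110, R3→C 7·5=35, R4→C 9·11=99, R5→C 8·9=72.
Loads: C carries 39/40. Service 337; fixed 183; total 520.
Next best feasible plan costs 562.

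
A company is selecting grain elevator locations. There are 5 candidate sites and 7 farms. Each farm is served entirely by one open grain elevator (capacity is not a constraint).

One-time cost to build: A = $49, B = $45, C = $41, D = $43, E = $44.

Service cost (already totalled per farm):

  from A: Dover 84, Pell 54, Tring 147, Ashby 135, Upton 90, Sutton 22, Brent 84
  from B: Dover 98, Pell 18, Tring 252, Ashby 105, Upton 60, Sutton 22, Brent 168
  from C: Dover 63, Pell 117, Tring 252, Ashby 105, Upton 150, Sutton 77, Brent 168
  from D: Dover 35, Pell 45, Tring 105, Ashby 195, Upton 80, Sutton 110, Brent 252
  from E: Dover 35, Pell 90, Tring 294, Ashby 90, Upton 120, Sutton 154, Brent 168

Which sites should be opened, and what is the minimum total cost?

Open A, B and D; minimum total cost 566.

For any fixed open set, each farm goes to its cheapest open site; total = fixed + service.
{A, B, D}: Dover→D 35, Pell→B 18, Tring→D 105, Ashby→B 105, Upton→B 60, Sutton→A 22, Brent→A 84. Service 429; fixed 137; total 566.
{A, B, E}: Dover→E 35, Pell→B 18, Tring→A 147, Ashby→E 90, Upton→B 60, Sutton→A 22, Brent→A 84. Service 456; fixed 138; total 594.
{A, B, D, E}: Dover→D 35, Pell→B 18, Tring→D 105, Ashby→E 90, Upton→B 60, Sutton→A 22, Brent→A 84. Service 414; fixed 181; total 595.
{A, B, C, D, E}: service 414 + fixed 222 = 636
No other subset beats 566.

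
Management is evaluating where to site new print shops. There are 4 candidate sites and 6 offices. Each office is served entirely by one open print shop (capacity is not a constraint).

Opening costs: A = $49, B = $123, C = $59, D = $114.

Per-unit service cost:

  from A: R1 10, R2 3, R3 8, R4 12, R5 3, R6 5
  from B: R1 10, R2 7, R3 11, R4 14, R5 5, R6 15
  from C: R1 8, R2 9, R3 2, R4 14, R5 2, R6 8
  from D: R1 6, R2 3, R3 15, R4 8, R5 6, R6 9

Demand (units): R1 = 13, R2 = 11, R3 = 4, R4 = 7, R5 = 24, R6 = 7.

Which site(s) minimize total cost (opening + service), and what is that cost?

For any fixed open set, each office goes to its cheapest open site; total = fixed + service.
{A, C}: R1→C 8·13=104, R2→A 3·11=33, R3→C 2·4=8, R4→A 12·7=84, R5→C 2·24=48, R6→A 5·7=35. Service 312; fixed 108; total 420.
{A}: R1→A 10·13=130, R2→A 3·11=33, R3→A 8·4=32, R4→A 12·7=84, R5→A 3·24=72, R6→A 5·7=35. Service 386; fixed 49; total 435.
{C, D}: service 279 + fixed 173 = 452
{A, B, C, D}: R1→D 6·13=78, R2→A 3·11=33, R3→C 2·4=8, R4→D 8·7=56, R5→C 2·24=48, R6→A 5·7=35. Service 258; fixed 345; total 603.
(All 15 nonempty subsets were checked; A and C is lowest.)

Open A and C; minimum total cost 420.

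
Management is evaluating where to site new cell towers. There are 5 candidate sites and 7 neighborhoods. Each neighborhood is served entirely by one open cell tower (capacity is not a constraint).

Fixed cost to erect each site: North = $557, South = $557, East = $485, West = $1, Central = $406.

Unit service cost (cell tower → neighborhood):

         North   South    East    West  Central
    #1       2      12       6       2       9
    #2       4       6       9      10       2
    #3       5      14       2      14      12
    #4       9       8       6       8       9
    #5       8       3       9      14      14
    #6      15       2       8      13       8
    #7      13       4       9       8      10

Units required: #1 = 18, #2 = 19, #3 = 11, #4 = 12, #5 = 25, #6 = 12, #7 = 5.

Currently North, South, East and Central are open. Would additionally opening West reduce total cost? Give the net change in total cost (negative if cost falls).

No — net change +1 (cost rises by 1).

Current service cost with {North, South, East, Central}: 287.
Adding West: each neighborhood re-picks its cheapest; new service cost 287, saving 0.
Extra fixed cost: 1. Net change = 1 − 0 = 1.
(Totals: 2292 → 2293.)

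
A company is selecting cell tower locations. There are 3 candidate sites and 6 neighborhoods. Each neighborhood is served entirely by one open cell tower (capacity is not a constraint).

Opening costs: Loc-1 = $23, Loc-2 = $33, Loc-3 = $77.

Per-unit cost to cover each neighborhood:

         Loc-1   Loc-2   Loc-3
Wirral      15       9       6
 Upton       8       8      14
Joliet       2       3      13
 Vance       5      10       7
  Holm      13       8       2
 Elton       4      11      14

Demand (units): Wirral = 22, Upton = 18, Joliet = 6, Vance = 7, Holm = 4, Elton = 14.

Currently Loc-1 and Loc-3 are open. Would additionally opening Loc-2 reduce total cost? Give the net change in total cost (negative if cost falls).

Current service cost with {Loc-1, Loc-3}: 387.
Adding Loc-2: each neighborhood re-picks its cheapest; new service cost 387, saving 0.
Extra fixed cost: 33. Net change = 33 − 0 = 33.
(Totals: 487 → 520.)

No — net change +33 (cost rises by 33).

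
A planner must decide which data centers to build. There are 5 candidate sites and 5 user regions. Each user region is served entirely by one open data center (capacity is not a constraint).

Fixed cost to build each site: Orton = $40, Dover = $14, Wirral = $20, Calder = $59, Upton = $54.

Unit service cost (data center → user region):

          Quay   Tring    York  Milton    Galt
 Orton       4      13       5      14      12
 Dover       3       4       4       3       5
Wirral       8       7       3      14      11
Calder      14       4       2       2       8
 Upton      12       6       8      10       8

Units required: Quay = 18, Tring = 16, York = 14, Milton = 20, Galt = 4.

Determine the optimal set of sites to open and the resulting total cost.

Open Dover only; minimum total cost 268.

For any fixed open set, each user region goes to its cheapest open site; total = fixed + service.
{Dover}: Quay→Dover 3·18=54, Tring→Dover 4·16=64, York→Dover 4·14=56, Milton→Dover 3·20=60, Galt→Dover 5·4=20. Service 254; fixed 14; total 268.
{Dover, Wirral}: service 240 + fixed 34 = 274
{Dover, Calder}: service 206 + fixed 73 = 279
{Orton, Dover, Wirral, Calder, Upton}: Quay→Dover 3·18=54, Tring→Dover 4·16=64, York→Calder 2·14=28, Milton→Calder 2·20=40, Galt→Dover 5·4=20. Service 206; fixed 187; total 393.
No other subset beats 268.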